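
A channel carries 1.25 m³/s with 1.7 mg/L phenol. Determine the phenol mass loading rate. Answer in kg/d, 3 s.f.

184 kg/d

Mass flux = Q·C = 1.25 m³/s × 1.7 g/m³ = 2.125 g/s.
= 2.125 g/s × 86.4 = 183.6 kg/d.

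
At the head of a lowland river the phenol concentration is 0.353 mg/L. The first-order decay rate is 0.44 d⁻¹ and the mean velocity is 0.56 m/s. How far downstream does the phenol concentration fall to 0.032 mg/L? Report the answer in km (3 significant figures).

264 km

From C = C₀·e^(−kt), t = ln(C₀/C)/k = ln(0.353/0.032)/0.44 = 2.401/0.44 = 5.456 d.
Distance = v·t = 0.56 m/s × 4.714e+05 s = 2.64e+05 m = 264 km.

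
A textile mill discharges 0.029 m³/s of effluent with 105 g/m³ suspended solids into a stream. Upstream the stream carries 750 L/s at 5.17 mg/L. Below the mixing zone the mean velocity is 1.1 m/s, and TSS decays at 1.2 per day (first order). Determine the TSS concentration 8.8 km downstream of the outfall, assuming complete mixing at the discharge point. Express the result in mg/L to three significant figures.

7.95 mg/L

750 L/s = 0.75 m³/s.
After complete mixing, C₀ = (0.029·105 + 0.75·5.17) / 0.779 = 8.886 mg/L.
Travel time t = 8800 m / 1.1 m/s = 8000 s = 0.09259 d.
C = 8.886·exp(−1.2·0.09259) = 8.886·0.8948 = 7.952 mg/L.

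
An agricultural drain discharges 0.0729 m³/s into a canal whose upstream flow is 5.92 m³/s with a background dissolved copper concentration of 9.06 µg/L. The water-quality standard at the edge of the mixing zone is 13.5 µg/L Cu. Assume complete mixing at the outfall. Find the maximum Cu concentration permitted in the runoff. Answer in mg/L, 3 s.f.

0.374 mg/L

9.06 µg/L = 0.00906 mg/L.
13.5 µg/L = 0.0135 mg/L.
Mass balance: 0.0135·5.993 = 0.0729·Cₑ + 5.92·0.00906.
Cₑ = (0.0809 − 0.05364) / 0.0729 = 0.3741 mg/L.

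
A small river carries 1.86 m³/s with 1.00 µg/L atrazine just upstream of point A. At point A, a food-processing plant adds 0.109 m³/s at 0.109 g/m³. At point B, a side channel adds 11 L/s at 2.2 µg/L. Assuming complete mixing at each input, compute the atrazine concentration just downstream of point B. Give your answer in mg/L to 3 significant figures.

1.00 µg/L = 0.001 mg/L.
After input A: C = (1.86·0.001 + 0.109·0.109) / 1.969 = 0.006979 mg/L.
11 L/s = 0.011 m³/s.
2.2 µg/L = 0.0022 mg/L.
After input B: C = (1.969·0.006979 + 0.011·0.0022) / 1.98 = 0.006952 mg/L.

0.00695 mg/L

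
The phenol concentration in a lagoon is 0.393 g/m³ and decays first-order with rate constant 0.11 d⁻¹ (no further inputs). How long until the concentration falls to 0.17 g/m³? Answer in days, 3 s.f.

7.62 d

t = ln(C₀/C)/k = ln(0.393/0.17)/0.11 = 0.838/0.11 = 7.618 d.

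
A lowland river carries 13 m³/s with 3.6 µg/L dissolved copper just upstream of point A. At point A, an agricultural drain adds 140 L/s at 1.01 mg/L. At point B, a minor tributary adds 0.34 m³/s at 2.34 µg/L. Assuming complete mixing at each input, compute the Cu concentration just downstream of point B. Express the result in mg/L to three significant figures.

0.0140 mg/L

3.6 µg/L = 0.0036 mg/L.
140 L/s = 0.14 m³/s.
After input A: C = (13·0.0036 + 0.14·1.01) / 13.14 = 0.01432 mg/L.
2.34 µg/L = 0.00234 mg/L.
After input B: C = (13.14·0.01432 + 0.34·0.00234) / 13.48 = 0.01402 mg/L.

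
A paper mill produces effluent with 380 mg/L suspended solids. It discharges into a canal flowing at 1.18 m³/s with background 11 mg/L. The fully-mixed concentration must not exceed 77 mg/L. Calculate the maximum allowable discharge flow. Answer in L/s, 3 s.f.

257 L/s

Mass balance at complete mixing: C_std·(Q_w + Q_r) = Q_w·C_e + Q_r·C_b.
Rearranging, Q_w = Q_r·(C_std − C_b)/(C_e − C_std) = 1.18·(77 − 11) / (380 − 77) = 0.257 m³/s.
= 257 L/s.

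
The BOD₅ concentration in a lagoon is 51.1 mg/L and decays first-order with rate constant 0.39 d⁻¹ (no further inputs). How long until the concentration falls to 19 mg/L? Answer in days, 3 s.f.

2.54 d

t = ln(C₀/C)/k = ln(51.1/19)/0.39 = 0.9893/0.39 = 2.537 d.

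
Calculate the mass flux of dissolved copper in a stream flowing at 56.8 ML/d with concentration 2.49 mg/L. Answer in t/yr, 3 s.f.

56.8 ML/d = 0.6574 m³/s.
Mass flux = Q·C = 0.6574 m³/s × 2.49 g/m³ = 1.637 g/s.
= 1.637 g/s × 31.56 = 51.66 t/yr.

51.7 t/yr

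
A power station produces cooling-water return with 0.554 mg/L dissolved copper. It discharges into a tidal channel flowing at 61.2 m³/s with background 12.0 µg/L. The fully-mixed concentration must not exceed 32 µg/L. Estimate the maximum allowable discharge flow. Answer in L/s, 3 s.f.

12.0 µg/L = 0.012 mg/L.
32 µg/L = 0.032 mg/L.
Mass balance at complete mixing: C_std·(Q_w + Q_r) = Q_w·C_e + Q_r·C_b.
Rearranging, Q_w = Q_r·(C_std − C_b)/(C_e − C_std) = 61.2·(0.032 − 0.012) / (0.554 − 0.032) = 2.345 m³/s.
= 2345 L/s.

2340 L/s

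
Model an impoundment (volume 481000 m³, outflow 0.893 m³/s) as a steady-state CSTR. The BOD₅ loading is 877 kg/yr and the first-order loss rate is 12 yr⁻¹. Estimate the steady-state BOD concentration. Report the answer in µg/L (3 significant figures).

Outflow Q = 0.893 m³/s × 3.156e+07 s/yr = 2.818e+07 m³/yr.
Steady-state CSTR mass balance: W = Q·C + k·V·C, so C = W/(Q + kV).
Q + kV = 2.818e+07 + 12·481000 = 3.395e+07 m³/yr.
C = 877/3.395e+07 = 2.583e-05 kg/m³ = 0.02583 mg/L = 25.83 µg/L.

25.8 µg/L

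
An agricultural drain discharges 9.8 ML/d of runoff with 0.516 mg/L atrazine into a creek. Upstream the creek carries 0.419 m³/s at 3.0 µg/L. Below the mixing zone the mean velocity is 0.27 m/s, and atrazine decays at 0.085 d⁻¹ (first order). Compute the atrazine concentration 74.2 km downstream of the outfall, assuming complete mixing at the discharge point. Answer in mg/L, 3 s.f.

9.8 ML/d = 0.1134 m³/s.
3.0 µg/L = 0.003 mg/L.
After complete mixing, C₀ = (0.1134·0.516 + 0.419·0.003) / 0.5324 = 0.1123 mg/L.
Travel time t = 7.42e+04 m / 0.27 m/s = 2.748e+05 s = 3.181 d.
C = 0.1123·exp(−0.085·3.181) = 0.1123·0.7631 = 0.08569 mg/L.

0.0857 mg/L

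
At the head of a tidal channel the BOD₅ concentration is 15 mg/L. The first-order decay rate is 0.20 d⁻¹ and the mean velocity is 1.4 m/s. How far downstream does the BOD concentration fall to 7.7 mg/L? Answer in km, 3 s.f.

403 km

From C = C₀·e^(−kt), t = ln(C₀/C)/k = ln(15/7.7)/0.20 = 0.6668/0.20 = 3.334 d.
Distance = v·t = 1.4 m/s × 2.881e+05 s = 4.033e+05 m = 403.3 km.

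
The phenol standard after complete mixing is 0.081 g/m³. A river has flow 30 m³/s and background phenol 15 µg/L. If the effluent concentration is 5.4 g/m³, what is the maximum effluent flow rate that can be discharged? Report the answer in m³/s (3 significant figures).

0.372 m³/s

15 µg/L = 0.015 mg/L.
Mass balance at complete mixing: C_std·(Q_w + Q_r) = Q_w·C_e + Q_r·C_b.
Rearranging, Q_w = Q_r·(C_std − C_b)/(C_e − C_std) = 30·(0.081 − 0.015) / (5.4 − 0.081) = 0.3723 m³/s.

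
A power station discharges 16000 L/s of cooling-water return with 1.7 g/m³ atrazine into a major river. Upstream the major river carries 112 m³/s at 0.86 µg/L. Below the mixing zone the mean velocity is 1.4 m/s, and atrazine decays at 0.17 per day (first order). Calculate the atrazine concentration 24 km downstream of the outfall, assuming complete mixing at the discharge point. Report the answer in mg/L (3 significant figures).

0.206 mg/L

16000 L/s = 16 m³/s.
0.86 µg/L = 0.00086 mg/L.
After complete mixing, C₀ = (16·1.7 + 112·0.00086) / 128 = 0.2133 mg/L.
Travel time t = 2.4e+04 m / 1.4 m/s = 1.714e+04 s = 0.1984 d.
C = 0.2133·exp(−0.17·0.1984) = 0.2133·0.9668 = 0.2062 mg/L.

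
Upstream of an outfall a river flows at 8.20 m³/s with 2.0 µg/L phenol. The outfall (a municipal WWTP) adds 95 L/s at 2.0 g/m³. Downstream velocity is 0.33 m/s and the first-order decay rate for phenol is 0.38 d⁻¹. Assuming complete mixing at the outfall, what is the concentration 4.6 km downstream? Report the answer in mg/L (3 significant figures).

95 L/s = 0.095 m³/s.
2.0 µg/L = 0.002 mg/L.
After complete mixing, C₀ = (0.095·2 + 8.2·0.002) / 8.295 = 0.02488 mg/L.
Travel time t = 4600 m / 0.33 m/s = 1.394e+04 s = 0.1613 d.
C = 0.02488·exp(−0.38·0.1613) = 0.02488·0.9405 = 0.0234 mg/L.

0.0234 mg/L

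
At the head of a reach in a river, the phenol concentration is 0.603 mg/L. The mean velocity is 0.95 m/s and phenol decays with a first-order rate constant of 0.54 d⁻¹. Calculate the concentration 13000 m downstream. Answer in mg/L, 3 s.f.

Travel time t = 13000 m / 0.95 m/s = 1.3e+04/0.95 = 1.368e+04 s = 0.1584 d.
First-order decay: C = 0.603·exp(−0.54·0.1584) = 0.603·0.918 = 0.5536 mg/L.

0.554 mg/L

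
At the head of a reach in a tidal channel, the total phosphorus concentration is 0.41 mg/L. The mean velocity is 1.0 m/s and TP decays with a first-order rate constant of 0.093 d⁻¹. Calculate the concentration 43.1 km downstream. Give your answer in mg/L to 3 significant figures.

Travel time t = 43.1 km / 1.0 m/s = 4.31e+04/1.0 = 4.31e+04 s = 0.4988 d.
First-order decay: C = 0.41·exp(−0.093·0.4988) = 0.41·0.9547 = 0.3914 mg/L.

0.391 mg/L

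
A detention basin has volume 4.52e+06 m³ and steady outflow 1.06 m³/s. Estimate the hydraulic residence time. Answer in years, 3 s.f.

0.135 yr

Q = 1.06 m³/s × 3.156e+07 s/yr = 3.345e+07 m³/yr.
Hydraulic residence time τ = V/Q = 4.52e+06/3.345e+07 = 0.1351 yr.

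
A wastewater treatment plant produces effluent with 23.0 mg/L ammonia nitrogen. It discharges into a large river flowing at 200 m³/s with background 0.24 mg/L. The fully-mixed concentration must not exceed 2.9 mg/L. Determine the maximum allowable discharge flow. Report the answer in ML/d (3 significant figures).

Mass balance at complete mixing: C_std·(Q_w + Q_r) = Q_w·C_e + Q_r·C_b.
Rearranging, Q_w = Q_r·(C_std − C_b)/(C_e − C_std) = 200·(2.9 − 0.24) / (23 − 2.9) = 26.47 m³/s.
= 2287 ML/d.

2290 ML/d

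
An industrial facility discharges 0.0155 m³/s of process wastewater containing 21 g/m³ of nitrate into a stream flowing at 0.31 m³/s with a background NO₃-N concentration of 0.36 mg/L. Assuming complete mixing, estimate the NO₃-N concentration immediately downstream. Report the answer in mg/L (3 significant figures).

1.34 mg/L

Conservation of mass across the mixing zone: C = (0.0155·21 + 0.31·0.36) / (0.0155 + 0.31) = 0.4371/0.3255 = 1.343 mg/L.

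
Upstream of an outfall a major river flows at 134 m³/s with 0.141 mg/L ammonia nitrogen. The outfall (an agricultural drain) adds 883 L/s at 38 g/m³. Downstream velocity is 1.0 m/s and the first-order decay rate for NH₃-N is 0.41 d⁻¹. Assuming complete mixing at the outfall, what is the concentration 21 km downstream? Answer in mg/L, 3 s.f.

0.352 mg/L

883 L/s = 0.883 m³/s.
After complete mixing, C₀ = (0.883·38 + 134·0.141) / 134.9 = 0.3888 mg/L.
Travel time t = 2.1e+04 m / 1.0 m/s = 2.1e+04 s = 0.2431 d.
C = 0.3888·exp(−0.41·0.2431) = 0.3888·0.9052 = 0.352 mg/L.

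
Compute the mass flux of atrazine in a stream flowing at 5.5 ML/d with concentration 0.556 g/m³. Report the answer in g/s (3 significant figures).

0.0354 g/s

5.5 ML/d = 0.06366 m³/s.
Mass flux = Q·C = 0.06366 m³/s × 0.556 g/m³ = 0.03539 g/s.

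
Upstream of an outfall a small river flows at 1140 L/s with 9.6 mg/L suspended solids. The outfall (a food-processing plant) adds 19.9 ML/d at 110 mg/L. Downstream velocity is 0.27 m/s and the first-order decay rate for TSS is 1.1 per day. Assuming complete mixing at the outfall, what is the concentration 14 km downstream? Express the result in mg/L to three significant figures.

13.7 mg/L

19.9 ML/d = 0.2303 m³/s.
1140 L/s = 1.14 m³/s.
After complete mixing, C₀ = (0.2303·110 + 1.14·9.6) / 1.37 = 26.48 mg/L.
Travel time t = 1.4e+04 m / 0.27 m/s = 5.185e+04 s = 0.6001 d.
C = 26.48·exp(−1.1·0.6001) = 26.48·0.5168 = 13.68 mg/L.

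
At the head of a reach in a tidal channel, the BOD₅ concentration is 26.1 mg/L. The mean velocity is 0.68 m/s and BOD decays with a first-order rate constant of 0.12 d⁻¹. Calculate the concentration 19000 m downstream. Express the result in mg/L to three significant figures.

Travel time t = 19000 m / 0.68 m/s = 1.9e+04/0.68 = 2.794e+04 s = 0.3234 d.
First-order decay: C = 26.1·exp(−0.12·0.3234) = 26.1·0.9619 = 25.11 mg/L.

25.1 mg/L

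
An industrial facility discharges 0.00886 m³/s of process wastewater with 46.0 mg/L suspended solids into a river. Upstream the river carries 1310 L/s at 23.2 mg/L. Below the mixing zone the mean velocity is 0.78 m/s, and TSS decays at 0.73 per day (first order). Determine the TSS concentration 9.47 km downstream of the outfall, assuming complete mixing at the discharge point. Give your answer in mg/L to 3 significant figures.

1310 L/s = 1.31 m³/s.
After complete mixing, C₀ = (0.00886·46 + 1.31·23.2) / 1.319 = 23.35 mg/L.
Travel time t = 9470 m / 0.78 m/s = 1.214e+04 s = 0.1405 d.
C = 23.35·exp(−0.73·0.1405) = 23.35·0.9025 = 21.08 mg/L.

21.1 mg/L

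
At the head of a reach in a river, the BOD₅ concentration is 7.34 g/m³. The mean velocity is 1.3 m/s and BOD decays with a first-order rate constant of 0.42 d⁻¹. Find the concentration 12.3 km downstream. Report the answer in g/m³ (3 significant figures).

7.01 g/m³

Travel time t = 12.3 km / 1.3 m/s = 1.23e+04/1.3 = 9462 s = 0.1095 d.
First-order decay: C = 7.34·exp(−0.42·0.1095) = 7.34·0.955 = 7.01 g/m³.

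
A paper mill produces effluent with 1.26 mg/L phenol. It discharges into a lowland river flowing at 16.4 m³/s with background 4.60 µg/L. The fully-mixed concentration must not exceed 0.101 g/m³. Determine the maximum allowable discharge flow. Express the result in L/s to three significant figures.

4.60 µg/L = 0.0046 mg/L.
Mass balance at complete mixing: C_std·(Q_w + Q_r) = Q_w·C_e + Q_r·C_b.
Rearranging, Q_w = Q_r·(C_std − C_b)/(C_e − C_std) = 16.4·(0.101 − 0.0046) / (1.26 − 0.101) = 1.364 m³/s.
= 1364 L/s.

1360 L/s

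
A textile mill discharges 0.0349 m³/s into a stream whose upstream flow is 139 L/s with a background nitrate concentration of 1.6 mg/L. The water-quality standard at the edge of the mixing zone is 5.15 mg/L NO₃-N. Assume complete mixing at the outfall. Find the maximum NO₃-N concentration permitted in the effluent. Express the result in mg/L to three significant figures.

139 L/s = 0.139 m³/s.
Mass balance: 5.15·0.1739 = 0.0349·Cₑ + 0.139·1.6.
Cₑ = (0.8956 − 0.2224) / 0.0349 = 19.29 mg/L.

19.3 mg/L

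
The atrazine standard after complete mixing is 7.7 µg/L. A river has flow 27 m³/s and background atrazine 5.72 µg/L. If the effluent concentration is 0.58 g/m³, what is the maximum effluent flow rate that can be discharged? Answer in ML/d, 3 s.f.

5.72 µg/L = 0.00572 mg/L.
7.7 µg/L = 0.0077 mg/L.
Mass balance at complete mixing: C_std·(Q_w + Q_r) = Q_w·C_e + Q_r·C_b.
Rearranging, Q_w = Q_r·(C_std − C_b)/(C_e − C_std) = 27·(0.0077 − 0.00572) / (0.58 − 0.0077) = 0.09341 m³/s.
= 8.071 ML/d.

8.07 ML/d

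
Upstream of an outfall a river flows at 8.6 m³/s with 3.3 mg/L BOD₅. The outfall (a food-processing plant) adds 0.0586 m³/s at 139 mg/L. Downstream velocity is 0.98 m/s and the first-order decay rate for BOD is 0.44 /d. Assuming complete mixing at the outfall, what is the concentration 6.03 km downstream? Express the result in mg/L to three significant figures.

4.09 mg/L

After complete mixing, C₀ = (0.0586·139 + 8.6·3.3) / 8.659 = 4.218 mg/L.
Travel time t = 6030 m / 0.98 m/s = 6153 s = 0.07122 d.
C = 4.218·exp(−0.44·0.07122) = 4.218·0.9692 = 4.088 mg/L.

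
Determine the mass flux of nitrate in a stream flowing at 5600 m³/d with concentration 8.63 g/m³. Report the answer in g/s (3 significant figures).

5600 m³/d = 0.06481 m³/s.
Mass flux = Q·C = 0.06481 m³/s × 8.63 g/m³ = 0.5594 g/s.

0.559 g/s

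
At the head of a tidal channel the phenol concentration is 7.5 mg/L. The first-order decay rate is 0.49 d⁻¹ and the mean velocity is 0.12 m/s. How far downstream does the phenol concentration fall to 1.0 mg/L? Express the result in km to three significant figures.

42.6 km

From C = C₀·e^(−kt), t = ln(C₀/C)/k = ln(7.5/1.0)/0.49 = 2.015/0.49 = 4.112 d.
Distance = v·t = 0.12 m/s × 3.553e+05 s = 4.263e+04 m = 42.63 km.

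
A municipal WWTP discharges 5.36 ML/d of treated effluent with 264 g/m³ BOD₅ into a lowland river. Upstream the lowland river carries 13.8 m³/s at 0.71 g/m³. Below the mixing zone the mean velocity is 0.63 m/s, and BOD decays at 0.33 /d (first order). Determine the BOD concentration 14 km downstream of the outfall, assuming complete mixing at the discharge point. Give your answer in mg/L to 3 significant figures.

1.73 mg/L

5.36 ML/d = 0.06204 m³/s.
After complete mixing, C₀ = (0.06204·264 + 13.8·0.71) / 13.86 = 1.888 mg/L.
Travel time t = 1.4e+04 m / 0.63 m/s = 2.222e+04 s = 0.2572 d.
C = 1.888·exp(−0.33·0.2572) = 1.888·0.9186 = 1.735 mg/L.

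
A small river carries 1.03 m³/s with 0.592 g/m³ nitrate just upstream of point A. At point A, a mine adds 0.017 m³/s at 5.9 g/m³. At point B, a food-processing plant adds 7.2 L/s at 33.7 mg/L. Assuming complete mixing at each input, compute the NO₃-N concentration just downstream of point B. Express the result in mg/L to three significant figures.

0.904 mg/L

After input A: C = (1.03·0.592 + 0.017·5.9) / 1.047 = 0.6782 mg/L.
7.2 L/s = 0.0072 m³/s.
After input B: C = (1.047·0.6782 + 0.0072·33.7) / 1.054 = 0.9037 mg/L.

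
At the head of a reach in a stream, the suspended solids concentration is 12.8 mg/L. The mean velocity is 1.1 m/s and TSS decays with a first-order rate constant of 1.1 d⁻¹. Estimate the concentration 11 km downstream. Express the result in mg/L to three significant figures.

11.3 mg/L

Travel time t = 11 km / 1.1 m/s = 1.1e+04/1.1 = 1e+04 s = 0.1157 d.
First-order decay: C = 12.8·exp(−1.1·0.1157) = 12.8·0.8805 = 11.27 mg/L.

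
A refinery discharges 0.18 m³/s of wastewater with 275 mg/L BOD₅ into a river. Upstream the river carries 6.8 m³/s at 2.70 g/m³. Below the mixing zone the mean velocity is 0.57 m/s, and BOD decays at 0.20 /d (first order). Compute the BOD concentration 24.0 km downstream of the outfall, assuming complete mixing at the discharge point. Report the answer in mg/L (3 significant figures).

After complete mixing, C₀ = (0.18·275 + 6.8·2.7) / 6.98 = 9.722 mg/L.
Travel time t = 2.4e+04 m / 0.57 m/s = 4.211e+04 s = 0.4873 d.
C = 9.722·exp(−0.20·0.4873) = 9.722·0.9071 = 8.819 mg/L.

8.82 mg/L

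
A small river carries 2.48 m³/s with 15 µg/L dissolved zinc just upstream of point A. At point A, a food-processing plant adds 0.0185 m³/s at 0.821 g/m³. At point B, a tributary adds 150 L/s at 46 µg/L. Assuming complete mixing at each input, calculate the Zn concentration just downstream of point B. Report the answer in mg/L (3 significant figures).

0.0224 mg/L

15 µg/L = 0.015 mg/L.
After input A: C = (2.48·0.015 + 0.0185·0.821) / 2.498 = 0.02097 mg/L.
150 L/s = 0.15 m³/s.
46 µg/L = 0.046 mg/L.
After input B: C = (2.498·0.02097 + 0.15·0.046) / 2.648 = 0.02239 mg/L.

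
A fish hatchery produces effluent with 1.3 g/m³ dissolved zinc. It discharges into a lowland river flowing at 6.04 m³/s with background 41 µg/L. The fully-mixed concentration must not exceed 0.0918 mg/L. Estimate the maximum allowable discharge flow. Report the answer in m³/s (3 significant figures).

41 µg/L = 0.041 mg/L.
Mass balance at complete mixing: C_std·(Q_w + Q_r) = Q_w·C_e + Q_r·C_b.
Rearranging, Q_w = Q_r·(C_std − C_b)/(C_e − C_std) = 6.04·(0.0918 − 0.041) / (1.3 − 0.0918) = 0.254 m³/s.

0.254 m³/s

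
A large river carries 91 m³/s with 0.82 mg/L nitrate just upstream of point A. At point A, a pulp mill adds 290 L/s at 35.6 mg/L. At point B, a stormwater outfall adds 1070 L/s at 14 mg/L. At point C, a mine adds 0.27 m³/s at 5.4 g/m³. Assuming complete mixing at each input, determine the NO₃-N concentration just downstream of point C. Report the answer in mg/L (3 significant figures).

290 L/s = 0.29 m³/s.
After input A: C = (91·0.82 + 0.29·35.6) / 91.29 = 0.9305 mg/L.
1070 L/s = 1.07 m³/s.
After input B: C = (91.29·0.9305 + 1.07·14) / 92.36 = 1.082 mg/L.
After input C: C = (92.36·1.082 + 0.27·5.4) / 92.63 = 1.094 mg/L.

1.09 mg/L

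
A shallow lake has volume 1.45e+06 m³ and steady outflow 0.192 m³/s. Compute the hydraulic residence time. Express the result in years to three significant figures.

Q = 0.192 m³/s × 3.156e+07 s/yr = 6.059e+06 m³/yr.
Hydraulic residence time τ = V/Q = 1.45e+06/6.059e+06 = 0.2393 yr.

0.239 yr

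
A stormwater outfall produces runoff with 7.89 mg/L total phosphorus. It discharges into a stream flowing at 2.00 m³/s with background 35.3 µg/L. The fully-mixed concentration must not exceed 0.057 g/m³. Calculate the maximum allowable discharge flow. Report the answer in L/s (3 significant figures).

35.3 µg/L = 0.0353 mg/L.
Mass balance at complete mixing: C_std·(Q_w + Q_r) = Q_w·C_e + Q_r·C_b.
Rearranging, Q_w = Q_r·(C_std − C_b)/(C_e − C_std) = 2.00·(0.057 − 0.0353) / (7.89 − 0.057) = 0.005541 m³/s.
= 5.541 L/s.

5.54 L/s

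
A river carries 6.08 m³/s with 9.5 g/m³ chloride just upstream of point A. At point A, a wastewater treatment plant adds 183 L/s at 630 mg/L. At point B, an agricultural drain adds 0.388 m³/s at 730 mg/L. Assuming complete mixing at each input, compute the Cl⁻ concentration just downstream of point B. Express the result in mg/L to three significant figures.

183 L/s = 0.183 m³/s.
After input A: C = (6.08·9.5 + 0.183·630) / 6.263 = 27.63 mg/L.
After input B: C = (6.263·27.63 + 0.388·730) / 6.651 = 68.6 mg/L.

68.6 mg/L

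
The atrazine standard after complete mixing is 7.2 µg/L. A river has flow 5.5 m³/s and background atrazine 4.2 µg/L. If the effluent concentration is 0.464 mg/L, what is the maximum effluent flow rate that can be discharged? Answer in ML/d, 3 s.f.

4.2 µg/L = 0.0042 mg/L.
7.2 µg/L = 0.0072 mg/L.
Mass balance at complete mixing: C_std·(Q_w + Q_r) = Q_w·C_e + Q_r·C_b.
Rearranging, Q_w = Q_r·(C_std − C_b)/(C_e − C_std) = 5.5·(0.0072 − 0.0042) / (0.464 − 0.0072) = 0.03612 m³/s.
= 3.121 ML/d.

3.12 ML/d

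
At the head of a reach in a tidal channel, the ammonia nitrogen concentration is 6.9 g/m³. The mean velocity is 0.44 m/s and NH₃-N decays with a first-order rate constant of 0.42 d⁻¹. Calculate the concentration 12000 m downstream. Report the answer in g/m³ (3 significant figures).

Travel time t = 12000 m / 0.44 m/s = 1.2e+04/0.44 = 2.727e+04 s = 0.3157 d.
First-order decay: C = 6.9·exp(−0.42·0.3157) = 6.9·0.8758 = 6.043 g/m³.

6.04 g/m³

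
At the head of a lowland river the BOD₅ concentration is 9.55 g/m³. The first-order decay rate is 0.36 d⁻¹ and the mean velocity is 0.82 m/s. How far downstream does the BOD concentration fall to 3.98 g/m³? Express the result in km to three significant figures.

172 km

From C = C₀·e^(−kt), t = ln(C₀/C)/k = ln(9.55/3.98)/0.36 = 0.8753/0.36 = 2.431 d.
Distance = v·t = 0.82 m/s × 2.101e+05 s = 1.723e+05 m = 172.3 km.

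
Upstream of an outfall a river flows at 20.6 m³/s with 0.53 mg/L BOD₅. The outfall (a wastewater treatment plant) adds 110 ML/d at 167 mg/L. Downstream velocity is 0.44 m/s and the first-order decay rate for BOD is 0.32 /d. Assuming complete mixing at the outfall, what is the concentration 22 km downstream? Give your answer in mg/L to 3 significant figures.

8.49 mg/L

110 ML/d = 1.273 m³/s.
After complete mixing, C₀ = (1.273·167 + 20.6·0.53) / 21.87 = 10.22 mg/L.
Travel time t = 2.2e+04 m / 0.44 m/s = 5e+04 s = 0.5787 d.
C = 10.22·exp(−0.32·0.5787) = 10.22·0.831 = 8.492 mg/L.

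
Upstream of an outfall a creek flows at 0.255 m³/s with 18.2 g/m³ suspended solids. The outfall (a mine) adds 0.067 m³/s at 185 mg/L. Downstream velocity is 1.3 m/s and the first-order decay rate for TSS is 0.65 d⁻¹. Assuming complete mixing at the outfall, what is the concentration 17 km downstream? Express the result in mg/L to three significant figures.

After complete mixing, C₀ = (0.067·185 + 0.255·18.2) / 0.322 = 52.91 mg/L.
Travel time t = 1.7e+04 m / 1.3 m/s = 1.308e+04 s = 0.1514 d.
C = 52.91·exp(−0.65·0.1514) = 52.91·0.9063 = 47.95 mg/L.

47.9 mg/L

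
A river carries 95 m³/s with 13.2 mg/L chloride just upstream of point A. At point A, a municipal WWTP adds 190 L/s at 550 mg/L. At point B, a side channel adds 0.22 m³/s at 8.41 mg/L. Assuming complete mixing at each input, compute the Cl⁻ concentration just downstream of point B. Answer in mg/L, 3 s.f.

14.3 mg/L

190 L/s = 0.19 m³/s.
After input A: C = (95·13.2 + 0.19·550) / 95.19 = 14.27 mg/L.
After input B: C = (95.19·14.27 + 0.22·8.41) / 95.41 = 14.26 mg/L.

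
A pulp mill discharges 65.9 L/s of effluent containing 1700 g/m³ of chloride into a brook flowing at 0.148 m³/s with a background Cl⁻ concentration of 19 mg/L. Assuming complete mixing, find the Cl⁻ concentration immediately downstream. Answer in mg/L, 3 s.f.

537 mg/L

65.9 L/s = 0.0659 m³/s.
By mass balance at complete mixing, C = (0.0659·1700 + 0.148·19) / (0.0659 + 0.148) = 114.8/0.2139 = 536.9 mg/L.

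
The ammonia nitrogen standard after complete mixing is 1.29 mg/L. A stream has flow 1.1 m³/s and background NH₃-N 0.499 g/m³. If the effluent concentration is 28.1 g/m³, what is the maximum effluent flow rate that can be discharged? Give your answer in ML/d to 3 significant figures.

Mass balance at complete mixing: C_std·(Q_w + Q_r) = Q_w·C_e + Q_r·C_b.
Rearranging, Q_w = Q_r·(C_std − C_b)/(C_e − C_std) = 1.1·(1.29 − 0.499) / (28.1 − 1.29) = 0.03245 m³/s.
= 2.804 ML/d.

2.80 ML/d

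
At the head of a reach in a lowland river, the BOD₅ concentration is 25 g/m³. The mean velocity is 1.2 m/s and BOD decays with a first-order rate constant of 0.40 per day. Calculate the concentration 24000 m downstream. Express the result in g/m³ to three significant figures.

Travel time t = 24000 m / 1.2 m/s = 2.4e+04/1.2 = 2e+04 s = 0.2315 d.
First-order decay: C = 25·exp(−0.40·0.2315) = 25·0.9116 = 22.79 g/m³.

22.8 g/m³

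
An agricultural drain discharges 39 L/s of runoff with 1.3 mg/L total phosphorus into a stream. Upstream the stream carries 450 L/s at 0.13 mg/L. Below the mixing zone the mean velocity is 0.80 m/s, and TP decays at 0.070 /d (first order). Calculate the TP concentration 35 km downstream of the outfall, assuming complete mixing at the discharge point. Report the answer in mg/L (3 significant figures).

0.216 mg/L

39 L/s = 0.039 m³/s.
450 L/s = 0.45 m³/s.
After complete mixing, C₀ = (0.039·1.3 + 0.45·0.13) / 0.489 = 0.2233 mg/L.
Travel time t = 3.5e+04 m / 0.80 m/s = 4.375e+04 s = 0.5064 d.
C = 0.2233·exp(−0.070·0.5064) = 0.2233·0.9652 = 0.2155 mg/L.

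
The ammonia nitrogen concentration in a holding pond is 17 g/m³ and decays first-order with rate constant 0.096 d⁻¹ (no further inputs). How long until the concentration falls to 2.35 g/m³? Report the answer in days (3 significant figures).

20.6 d

t = ln(C₀/C)/k = ln(17/2.35)/0.096 = 1.979/0.096 = 20.61 d.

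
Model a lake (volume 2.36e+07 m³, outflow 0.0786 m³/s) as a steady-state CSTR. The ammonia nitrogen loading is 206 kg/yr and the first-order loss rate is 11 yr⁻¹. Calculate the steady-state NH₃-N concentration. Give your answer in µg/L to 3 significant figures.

0.786 µg/L

Outflow Q = 0.0786 m³/s × 3.156e+07 s/yr = 2.48e+06 m³/yr.
Steady-state CSTR mass balance: W = Q·C + k·V·C, so C = W/(Q + kV).
Q + kV = 2.48e+06 + 11·2.36e+07 = 2.621e+08 m³/yr.
C = 206/2.621e+08 = 7.86e-07 kg/m³ = 0.000786 mg/L = 0.786 µg/L.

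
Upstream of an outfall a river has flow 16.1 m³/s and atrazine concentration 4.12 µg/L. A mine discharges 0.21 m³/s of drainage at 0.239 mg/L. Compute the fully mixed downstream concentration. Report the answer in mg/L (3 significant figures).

4.12 µg/L = 0.00412 mg/L.
Flow-weighted mixing gives C = (0.21·0.239 + 16.1·0.00412) / (0.21 + 16.1) = 0.1165/16.31 = 0.007144 mg/L.

0.00714 mg/L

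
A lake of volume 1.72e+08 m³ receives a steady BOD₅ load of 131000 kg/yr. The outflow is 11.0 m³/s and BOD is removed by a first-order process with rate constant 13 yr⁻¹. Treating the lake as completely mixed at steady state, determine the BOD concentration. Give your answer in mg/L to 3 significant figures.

Outflow Q = 11.0 m³/s × 3.156e+07 s/yr = 3.471e+08 m³/yr.
Steady-state CSTR mass balance: W = Q·C + k·V·C, so C = W/(Q + kV).
Q + kV = 3.471e+08 + 13·1.72e+08 = 2.583e+09 m³/yr.
C = 131000/2.583e+09 = 5.071e-05 kg/m³ = 0.05071 mg/L.

0.0507 mg/L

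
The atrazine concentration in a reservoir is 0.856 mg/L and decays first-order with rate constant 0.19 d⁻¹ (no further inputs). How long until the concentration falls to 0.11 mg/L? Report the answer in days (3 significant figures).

10.8 d

t = ln(C₀/C)/k = ln(0.856/0.11)/0.19 = 2.052/0.19 = 10.8 d.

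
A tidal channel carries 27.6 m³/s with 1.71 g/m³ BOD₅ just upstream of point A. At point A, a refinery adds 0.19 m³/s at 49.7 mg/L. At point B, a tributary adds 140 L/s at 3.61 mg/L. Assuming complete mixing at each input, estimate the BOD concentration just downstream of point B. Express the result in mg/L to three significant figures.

After input A: C = (27.6·1.71 + 0.19·49.7) / 27.79 = 2.038 mg/L.
140 L/s = 0.14 m³/s.
After input B: C = (27.79·2.038 + 0.14·3.61) / 27.93 = 2.046 mg/L.

2.05 mg/L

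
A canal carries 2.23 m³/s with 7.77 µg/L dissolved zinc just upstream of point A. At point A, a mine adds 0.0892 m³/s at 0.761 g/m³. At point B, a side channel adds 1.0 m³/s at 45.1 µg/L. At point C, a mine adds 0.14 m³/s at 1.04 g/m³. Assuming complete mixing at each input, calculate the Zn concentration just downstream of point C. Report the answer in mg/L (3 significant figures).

7.77 µg/L = 0.00777 mg/L.
After input A: C = (2.23·0.00777 + 0.0892·0.761) / 2.319 = 0.03674 mg/L.
45.1 µg/L = 0.0451 mg/L.
After input B: C = (2.319·0.03674 + 1·0.0451) / 3.319 = 0.03926 mg/L.
After input C: C = (3.319·0.03926 + 0.14·1.04) / 3.459 = 0.07976 mg/L.

0.0798 mg/L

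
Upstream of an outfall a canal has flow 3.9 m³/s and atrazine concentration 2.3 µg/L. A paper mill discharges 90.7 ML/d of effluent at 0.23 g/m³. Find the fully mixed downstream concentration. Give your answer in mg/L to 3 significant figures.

90.7 ML/d = 1.05 m³/s.
2.3 µg/L = 0.0023 mg/L.
Flow-weighted mixing gives C = (1.05·0.23 + 3.9·0.0023) / (1.05 + 3.9) = 0.2504/4.95 = 0.05059 mg/L.

0.0506 mg/L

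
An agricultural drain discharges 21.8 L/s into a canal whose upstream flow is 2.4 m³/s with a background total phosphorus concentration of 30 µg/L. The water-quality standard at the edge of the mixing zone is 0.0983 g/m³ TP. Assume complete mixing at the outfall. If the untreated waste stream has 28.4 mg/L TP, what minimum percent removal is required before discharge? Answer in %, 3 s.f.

21.8 L/s = 0.0218 m³/s.
30 µg/L = 0.03 mg/L.
Mass balance: 0.0983·2.422 = 0.0218·Cₑ + 2.4·0.03.
Cₑ = (0.2381 − 0.072) / 0.0218 = 7.618 mg/L.
Required removal = 1 − 7.618/28.4 = 73.18 %.

73.2 %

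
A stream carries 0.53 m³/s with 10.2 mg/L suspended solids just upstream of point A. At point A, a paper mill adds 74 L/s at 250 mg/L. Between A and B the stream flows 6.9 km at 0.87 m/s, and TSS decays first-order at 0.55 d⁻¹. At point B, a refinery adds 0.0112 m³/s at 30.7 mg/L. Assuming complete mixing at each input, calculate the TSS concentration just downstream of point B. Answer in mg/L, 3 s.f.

74 L/s = 0.074 m³/s.
After input A: C = (0.53·10.2 + 0.074·250) / 0.604 = 39.58 mg/L.
Over the 6.9 km reach to input B (t = 7931 s = 0.09179 d), decay gives C = 39.58·exp(−0.55·0.09179) = 37.63 mg/L.
After input B: C = (0.604·37.63 + 0.0112·30.7) / 0.6152 = 37.5 mg/L.

37.5 mg/L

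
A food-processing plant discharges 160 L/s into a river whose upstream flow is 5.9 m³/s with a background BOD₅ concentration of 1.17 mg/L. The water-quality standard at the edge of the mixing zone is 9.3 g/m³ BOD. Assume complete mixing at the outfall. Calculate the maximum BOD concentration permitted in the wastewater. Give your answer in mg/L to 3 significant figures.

309 mg/L

160 L/s = 0.16 m³/s.
Mass balance: 9.3·6.06 = 0.16·Cₑ + 5.9·1.17.
Cₑ = (56.36 − 6.903) / 0.16 = 309.1 mg/L.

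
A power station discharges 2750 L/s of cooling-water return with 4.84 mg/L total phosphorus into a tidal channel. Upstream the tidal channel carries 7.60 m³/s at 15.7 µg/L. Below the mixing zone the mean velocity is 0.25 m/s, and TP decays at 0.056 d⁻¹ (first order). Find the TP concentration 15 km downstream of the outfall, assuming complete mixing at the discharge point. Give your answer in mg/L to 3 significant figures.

1.25 mg/L

2750 L/s = 2.75 m³/s.
15.7 µg/L = 0.0157 mg/L.
After complete mixing, C₀ = (2.75·4.84 + 7.6·0.0157) / 10.35 = 1.298 mg/L.
Travel time t = 1.5e+04 m / 0.25 m/s = 6e+04 s = 0.6944 d.
C = 1.298·exp(−0.056·0.6944) = 1.298·0.9619 = 1.248 mg/L.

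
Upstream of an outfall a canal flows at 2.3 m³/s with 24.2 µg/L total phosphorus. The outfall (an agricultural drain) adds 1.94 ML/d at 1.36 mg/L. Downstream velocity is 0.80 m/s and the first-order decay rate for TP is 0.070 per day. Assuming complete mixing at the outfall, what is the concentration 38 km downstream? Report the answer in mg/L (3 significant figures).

1.94 ML/d = 0.02245 m³/s.
24.2 µg/L = 0.0242 mg/L.
After complete mixing, C₀ = (0.02245·1.36 + 2.3·0.0242) / 2.322 = 0.03711 mg/L.
Travel time t = 3.8e+04 m / 0.80 m/s = 4.75e+04 s = 0.5498 d.
C = 0.03711·exp(−0.070·0.5498) = 0.03711·0.9622 = 0.03571 mg/L.

0.0357 mg/L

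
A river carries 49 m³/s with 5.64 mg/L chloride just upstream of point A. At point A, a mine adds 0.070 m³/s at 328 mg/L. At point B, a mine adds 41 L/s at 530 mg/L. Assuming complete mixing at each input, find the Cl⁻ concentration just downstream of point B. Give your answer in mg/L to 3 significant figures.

After input A: C = (49·5.64 + 0.07·328) / 49.07 = 6.1 mg/L.
41 L/s = 0.041 m³/s.
After input B: C = (49.07·6.1 + 0.041·530) / 49.11 = 6.537 mg/L.

6.54 mg/L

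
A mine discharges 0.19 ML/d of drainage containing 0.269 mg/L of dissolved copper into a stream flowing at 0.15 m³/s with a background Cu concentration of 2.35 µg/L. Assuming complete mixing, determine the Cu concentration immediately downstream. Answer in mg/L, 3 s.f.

0.00620 mg/L

0.19 ML/d = 0.002199 m³/s.
2.35 µg/L = 0.00235 mg/L.
Conservation of mass across the mixing zone: C = (0.002199·0.269 + 0.15·0.00235) / (0.002199 + 0.15) = 0.0009441/0.1522 = 0.006203 mg/L.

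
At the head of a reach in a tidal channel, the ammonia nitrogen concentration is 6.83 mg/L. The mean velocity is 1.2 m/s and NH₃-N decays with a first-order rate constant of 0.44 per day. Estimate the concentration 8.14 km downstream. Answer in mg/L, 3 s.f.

6.60 mg/L

Travel time t = 8.14 km / 1.2 m/s = 8140/1.2 = 6783 s = 0.07851 d.
First-order decay: C = 6.83·exp(−0.44·0.07851) = 6.83·0.966 = 6.598 mg/L.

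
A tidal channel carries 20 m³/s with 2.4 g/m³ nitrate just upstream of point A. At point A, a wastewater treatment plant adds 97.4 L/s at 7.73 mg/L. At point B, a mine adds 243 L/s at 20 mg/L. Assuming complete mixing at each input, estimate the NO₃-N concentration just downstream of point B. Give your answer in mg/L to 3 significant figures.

2.64 mg/L

97.4 L/s = 0.0974 m³/s.
After input A: C = (20·2.4 + 0.0974·7.73) / 20.1 = 2.426 mg/L.
243 L/s = 0.243 m³/s.
After input B: C = (20.1·2.426 + 0.243·20) / 20.34 = 2.636 mg/L.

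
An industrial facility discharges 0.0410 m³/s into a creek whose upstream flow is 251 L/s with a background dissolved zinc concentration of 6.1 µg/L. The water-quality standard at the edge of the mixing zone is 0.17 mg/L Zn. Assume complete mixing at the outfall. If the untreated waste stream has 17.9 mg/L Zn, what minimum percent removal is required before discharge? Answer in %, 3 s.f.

251 L/s = 0.251 m³/s.
6.1 µg/L = 0.0061 mg/L.
Mass balance: 0.17·0.292 = 0.041·Cₑ + 0.251·0.0061.
Cₑ = (0.04964 − 0.001531) / 0.041 = 1.173 mg/L.
Required removal = 1 − 1.173/17.9 = 93.44 %.

93.4 %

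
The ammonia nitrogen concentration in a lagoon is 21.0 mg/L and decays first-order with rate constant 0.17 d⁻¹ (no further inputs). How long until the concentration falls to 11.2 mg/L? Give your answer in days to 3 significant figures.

3.70 d

t = ln(C₀/C)/k = ln(21.0/11.2)/0.17 = 0.6286/0.17 = 3.698 d.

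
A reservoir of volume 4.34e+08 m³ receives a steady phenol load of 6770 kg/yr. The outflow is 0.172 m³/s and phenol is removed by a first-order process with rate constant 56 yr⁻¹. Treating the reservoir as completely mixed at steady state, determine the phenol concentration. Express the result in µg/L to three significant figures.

0.278 µg/L

Outflow Q = 0.172 m³/s × 3.156e+07 s/yr = 5.428e+06 m³/yr.
Steady-state CSTR mass balance: W = Q·C + k·V·C, so C = W/(Q + kV).
Q + kV = 5.428e+06 + 56·4.34e+08 = 2.431e+10 m³/yr.
C = 6770/2.431e+10 = 2.785e-07 kg/m³ = 0.0002785 mg/L = 0.2785 µg/L.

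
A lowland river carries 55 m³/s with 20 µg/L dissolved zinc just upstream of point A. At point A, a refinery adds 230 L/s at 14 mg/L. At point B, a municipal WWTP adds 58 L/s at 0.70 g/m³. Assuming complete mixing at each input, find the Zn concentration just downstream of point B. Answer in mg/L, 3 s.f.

20 µg/L = 0.02 mg/L.
230 L/s = 0.23 m³/s.
After input A: C = (55·0.02 + 0.23·14) / 55.23 = 0.07822 mg/L.
58 L/s = 0.058 m³/s.
After input B: C = (55.23·0.07822 + 0.058·0.7) / 55.29 = 0.07887 mg/L.

0.0789 mg/L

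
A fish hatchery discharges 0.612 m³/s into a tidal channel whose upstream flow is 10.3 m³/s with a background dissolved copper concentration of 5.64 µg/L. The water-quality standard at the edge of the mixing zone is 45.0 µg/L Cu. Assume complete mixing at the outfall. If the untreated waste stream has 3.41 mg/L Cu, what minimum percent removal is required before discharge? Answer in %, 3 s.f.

5.64 µg/L = 0.00564 mg/L.
45.0 µg/L = 0.045 mg/L.
Mass balance: 0.045·10.91 = 0.612·Cₑ + 10.3·0.00564.
Cₑ = (0.491 − 0.05809) / 0.612 = 0.7074 mg/L.
Required removal = 1 − 0.7074/3.41 = 79.25 %.

79.3 %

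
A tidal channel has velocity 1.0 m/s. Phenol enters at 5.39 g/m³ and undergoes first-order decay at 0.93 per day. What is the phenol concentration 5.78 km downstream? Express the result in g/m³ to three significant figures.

Travel time t = 5.78 km / 1.0 m/s = 5780/1.0 = 5780 s = 0.0669 d.
First-order decay: C = 5.39·exp(−0.93·0.0669) = 5.39·0.9397 = 5.065 g/m³.

5.06 g/m³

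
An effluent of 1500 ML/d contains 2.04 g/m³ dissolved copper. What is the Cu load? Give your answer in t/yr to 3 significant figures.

1500 ML/d = 17.36 m³/s.
Mass flux = Q·C = 17.36 m³/s × 2.04 g/m³ = 35.42 g/s.
= 35.42 g/s × 31.56 = 1118 t/yr.

1120 t/yr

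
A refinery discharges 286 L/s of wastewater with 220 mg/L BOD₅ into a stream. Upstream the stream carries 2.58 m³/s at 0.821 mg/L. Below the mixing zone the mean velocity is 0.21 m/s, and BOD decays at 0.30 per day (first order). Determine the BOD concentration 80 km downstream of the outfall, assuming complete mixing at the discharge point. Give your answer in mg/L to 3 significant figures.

6.05 mg/L

286 L/s = 0.286 m³/s.
After complete mixing, C₀ = (0.286·220 + 2.58·0.821) / 2.866 = 22.69 mg/L.
Travel time t = 8e+04 m / 0.21 m/s = 3.81e+05 s = 4.409 d.
C = 22.69·exp(−0.30·4.409) = 22.69·0.2664 = 6.045 mg/L.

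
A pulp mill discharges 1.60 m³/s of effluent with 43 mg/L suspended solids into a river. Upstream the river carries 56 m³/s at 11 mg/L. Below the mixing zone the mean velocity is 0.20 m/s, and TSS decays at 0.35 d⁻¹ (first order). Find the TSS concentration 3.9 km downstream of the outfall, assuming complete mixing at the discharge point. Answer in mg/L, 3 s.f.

11.0 mg/L

After complete mixing, C₀ = (1.6·43 + 56·11) / 57.6 = 11.89 mg/L.
Travel time t = 3900 m / 0.20 m/s = 1.95e+04 s = 0.2257 d.
C = 11.89·exp(−0.35·0.2257) = 11.89·0.924 = 10.99 mg/L.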